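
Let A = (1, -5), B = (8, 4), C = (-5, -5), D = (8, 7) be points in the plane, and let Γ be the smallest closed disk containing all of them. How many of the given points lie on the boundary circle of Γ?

2

The farthest pair is C–D with squared distance 313. The circle on this segment as diameter has centre (1.5, 1) and r² = 313/4 = 78.25.
Check A: distance² to centre = 36.25 ≤ 78.25, so it lies inside.
All remaining points lie in this disk, and no smaller disk contains both endpoints, so this is the minimum enclosing circle.
The points at distance exactly r from the centre are C, D — 2 points.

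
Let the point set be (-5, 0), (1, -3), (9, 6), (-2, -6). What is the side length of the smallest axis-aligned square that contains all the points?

14

The bounding box has width 14 and height 12.
An axis-aligned square enclosing the set must have side ≥ max(width, height).
So the minimum side is max(14, 12) = 14.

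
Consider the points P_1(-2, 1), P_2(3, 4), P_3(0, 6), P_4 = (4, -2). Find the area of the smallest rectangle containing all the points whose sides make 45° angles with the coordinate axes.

In coordinates u = x + y, v = x − y the rectangle is axis-aligned; the map (x,y)→(u,v) scales areas by 2.
u-values: -1, 7, 6, 2; range = 7 − (-1) = 8.
v-values: -3, -1, -6, 6; range = 6 − (-6) = 12.
Area = (8 × 12) / 2 = 48.

48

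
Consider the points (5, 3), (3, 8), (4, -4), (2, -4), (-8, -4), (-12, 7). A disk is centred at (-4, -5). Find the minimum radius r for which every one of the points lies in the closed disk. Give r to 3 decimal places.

The required radius is the distance from (-4, -5) to the farthest point.
Squared distances: 145, 218, 65, 37, 17, 208.
Maximum is 218, attained at (3, 8).
r = √218 ≈ 14.765.

14.765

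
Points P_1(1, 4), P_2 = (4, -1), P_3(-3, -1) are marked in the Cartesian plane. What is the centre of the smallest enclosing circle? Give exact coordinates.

(0.5, 0.3)

Side lengths²: P_1P_2² = 34, P_1P_3² = 41, P_2P_3² = 49.
Since P_2P_3² = 49 < 41 + 34 = 75, the triangle is acute, so the smallest enclosing circle is the circumcircle.
Circumcentre = (0.5, 0.3), r² = 13.94.
Centre = (0.5, 0.3).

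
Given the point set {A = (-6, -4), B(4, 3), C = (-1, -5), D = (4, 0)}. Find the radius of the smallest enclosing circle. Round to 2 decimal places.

6.10

The minimum enclosing circle of a finite set is fixed by two of the points (as a diameter) or three (as a circumcircle).
The farthest pair is A–B with squared distance 149. The circle on this segment as diameter has centre (-1, -0.5) and r² = 149/4 = 37.25.
Check C: distance² to centre = 20.25 ≤ 37.25, so it lies inside.
All remaining points lie in this disk, and no smaller disk contains both endpoints, so this is the minimum enclosing circle.
r = √(37.25) ≈ 6.10.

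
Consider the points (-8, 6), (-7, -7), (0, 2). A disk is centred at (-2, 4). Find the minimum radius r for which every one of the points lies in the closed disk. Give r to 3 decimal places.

12.083

The required radius is the distance from (-2, 4) to the farthest point.
Squared distances: 40, 146, 8.
Maximum is 146, attained at (-7, -7).
r = √146 ≈ 12.083.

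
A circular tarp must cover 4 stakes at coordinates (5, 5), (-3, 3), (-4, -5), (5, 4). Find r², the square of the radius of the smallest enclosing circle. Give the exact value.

45.25

The minimum enclosing circle of a finite set is fixed by two of the points (as a diameter) or three (as a circumcircle).
The farthest pair is (5, 5)–(-4, -5) with squared distance 181. The circle on this segment as diameter has centre (0.5, 0) and r² = 181/4 = 45.25.
Check (-3, 3): distance² to centre = 21.25 ≤ 45.25, so it lies inside.
All remaining points lie in this disk, and no smaller disk contains both endpoints, so this is the minimum enclosing circle.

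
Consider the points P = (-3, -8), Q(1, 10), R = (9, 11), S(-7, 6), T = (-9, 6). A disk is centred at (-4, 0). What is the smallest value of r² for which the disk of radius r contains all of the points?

The required radius is the distance from (-4, 0) to the farthest point.
Squared distances: 65, 125, 290, 45, 61.
Maximum is 290, attained at R.

290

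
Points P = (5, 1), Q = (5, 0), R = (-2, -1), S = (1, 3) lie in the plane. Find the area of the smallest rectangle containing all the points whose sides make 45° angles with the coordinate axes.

In coordinates u = x + y, v = x − y the rectangle is axis-aligned; the map (x,y)→(u,v) scales areas by 2.
u-values: 6, 5, -3, 4; range = 6 − (-3) = 9.
v-values: 4, 5, -1, -2; range = 5 − (-2) = 7.
Area = (9 × 7) / 2 = 31.5.

31.5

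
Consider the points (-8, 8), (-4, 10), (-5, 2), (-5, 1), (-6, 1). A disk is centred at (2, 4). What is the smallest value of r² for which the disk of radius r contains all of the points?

116

The required radius is the distance from (2, 4) to the farthest point.
Squared distances: 116, 72, 53, 58, 73.
Maximum is 116, attained at (-8, 8).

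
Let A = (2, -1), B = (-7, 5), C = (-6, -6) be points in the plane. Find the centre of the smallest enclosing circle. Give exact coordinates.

Side lengths²: AB² = 117, AC² = 89, BC² = 122.
Since BC² = 122 < 117 + 89 = 206, the triangle is acute, so the smallest enclosing circle is the circumcircle.
Circumcentre = (-249/62, -17/62), r² = 70577/1922.
Centre = (-249/62, -17/62).

(-249/62, -17/62)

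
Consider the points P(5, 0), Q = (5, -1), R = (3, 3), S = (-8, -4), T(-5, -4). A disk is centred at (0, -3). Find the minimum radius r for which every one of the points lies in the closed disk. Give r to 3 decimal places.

The required radius is the distance from (0, -3) to the farthest point.
Squared distances: 34, 29, 45, 65, 26.
Maximum is 65, attained at S.
r = √65 ≈ 8.062.

8.062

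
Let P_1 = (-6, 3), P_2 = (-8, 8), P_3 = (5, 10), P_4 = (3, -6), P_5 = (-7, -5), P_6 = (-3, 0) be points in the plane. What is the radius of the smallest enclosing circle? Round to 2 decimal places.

The minimum enclosing circle of a finite set is fixed by two of the points (as a diameter) or three (as a circumcircle).
The farthest pair is P_3–P_5 with squared distance 369. The circle on this segment as diameter has centre (-1, 2.5) and r² = 369/4 = 92.25.
Check P_1: distance² to centre = 25.25 ≤ 92.25, so it lies inside.
All remaining points lie in this disk, and no smaller disk contains both endpoints, so this is the minimum enclosing circle.
r = √(92.25) ≈ 9.60.

9.60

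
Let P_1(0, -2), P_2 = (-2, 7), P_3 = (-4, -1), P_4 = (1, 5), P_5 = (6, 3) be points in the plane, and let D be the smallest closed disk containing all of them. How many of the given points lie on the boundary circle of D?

3

The minimum enclosing circle of a finite set is fixed by two of the points (as a diameter) or three (as a circumcircle).
The minimum enclosing circle is determined by three boundary points: P_2, P_3, P_5.
Their circumcentre is (5/9, 19/9) with r² = 2465/81.
The farthest remaining point P_1 is at distance² 1394/81 ≤ 2465/81.
The points at distance exactly r from the centre are P_2, P_3, P_5 — 3 points.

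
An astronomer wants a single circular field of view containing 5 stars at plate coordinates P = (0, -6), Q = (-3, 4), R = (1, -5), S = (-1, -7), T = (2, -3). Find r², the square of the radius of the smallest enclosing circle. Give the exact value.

The farthest pair is Q–S with squared distance 125. The circle on this segment as diameter has centre (-2, -1.5) and r² = 125/4 = 31.25.
Check P: distance² to centre = 24.25 ≤ 31.25, so it lies inside.
All remaining points lie in this disk, and no smaller disk contains both endpoints, so this is the minimum enclosing circle.

31.25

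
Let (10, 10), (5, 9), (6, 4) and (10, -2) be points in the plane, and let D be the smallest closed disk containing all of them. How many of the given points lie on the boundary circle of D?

A smallest enclosing disk is always determined by at most three of the input points on its boundary.
The minimum enclosing circle is determined by three boundary points: (10, 10), (5, 9), (10, -2).
Their circumcentre is (8.6, 4) with r² = 37.96.
The farthest remaining point (6, 4) is at distance² 6.76 ≤ 37.96.
The points at distance exactly r from the centre are (10, 10), (5, 9), (10, -2) — 3 points.

3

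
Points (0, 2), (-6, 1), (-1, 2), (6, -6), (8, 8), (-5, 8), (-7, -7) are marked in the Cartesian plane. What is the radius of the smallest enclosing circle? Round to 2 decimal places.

10.61

The minimum enclosing circle of a finite set is fixed by two of the points (as a diameter) or three (as a circumcircle).
The farthest pair is (8, 8)–(-7, -7) with squared distance 450. The circle on this segment as diameter has centre (0.5, 0.5) and r² = 450/4 = 112.5.
Check (0, 2): distance² to centre = 2.5 ≤ 112.5, so it lies inside.
All remaining points lie in this disk, and no smaller disk contains both endpoints, so this is the minimum enclosing circle.
r = √(112.5) ≈ 10.61.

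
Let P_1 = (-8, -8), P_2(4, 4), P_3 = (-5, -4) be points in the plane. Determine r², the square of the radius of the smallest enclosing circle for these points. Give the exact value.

Side lengths²: P_1P_2² = 288, P_1P_3² = 25, P_2P_3² = 145.
Since P_1P_2² = 288 ≥ 145 + 25 = 170, the angle opposite P_1P_2 is not acute, so the smallest enclosing circle has P_1P_2 as diameter.
Centre = midpoint of P_1P_2 = (-2, -2), r² = 288/4 = 72.

72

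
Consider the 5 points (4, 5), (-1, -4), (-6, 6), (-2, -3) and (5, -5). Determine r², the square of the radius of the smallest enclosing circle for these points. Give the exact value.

60.5

By Welzl's lemma the MEC is supported by two points (diametrically opposite) or three points (on a circumcircle).
The farthest pair is (-6, 6)–(5, -5) with squared distance 242. The circle on this segment as diameter has centre (-0.5, 0.5) and r² = 242/4 = 60.5.
Check (4, 5): distance² to centre = 40.5 ≤ 60.5, so it lies inside.
All remaining points lie in this disk, and no smaller disk contains both endpoints, so this is the minimum enclosing circle.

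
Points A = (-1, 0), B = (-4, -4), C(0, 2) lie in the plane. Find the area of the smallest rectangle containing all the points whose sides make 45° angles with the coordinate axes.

In coordinates u = x + y, v = x − y the rectangle is axis-aligned; the map (x,y)→(u,v) scales areas by 2.
u-values: -1, -8, 2; range = 2 − (-8) = 10.
v-values: -1, 0, -2; range = 0 − (-2) = 2.
Area = (10 × 2) / 2 = 10.

10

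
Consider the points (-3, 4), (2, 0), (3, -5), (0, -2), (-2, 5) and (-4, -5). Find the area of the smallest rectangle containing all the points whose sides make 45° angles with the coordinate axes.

In coordinates u = x + y, v = x − y the rectangle is axis-aligned; the map (x,y)→(u,v) scales areas by 2.
u-values: 1, 2, -2, -2, 3, -9; range = 3 − (-9) = 12.
v-values: -7, 2, 8, 2, -7, 1; range = 8 − (-7) = 15.
Area = (12 × 15) / 2 = 90.

90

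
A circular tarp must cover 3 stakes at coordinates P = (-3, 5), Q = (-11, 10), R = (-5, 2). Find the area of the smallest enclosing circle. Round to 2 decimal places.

78.61

Side lengths²: PQ² = 89, PR² = 13, QR² = 100.
Since QR² = 100 < 89 + 13 = 102, the triangle is acute, so the smallest enclosing circle is the circumcircle.
Circumcentre = (-134/17, 207/34), r² = 28925/1156.
Area = π·r² = π·28925/1156 ≈ 78.61.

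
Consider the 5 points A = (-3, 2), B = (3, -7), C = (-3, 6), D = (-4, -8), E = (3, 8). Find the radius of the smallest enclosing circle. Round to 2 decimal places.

A smallest enclosing disk is always determined by at most three of the input points on its boundary.
The farthest pair is D–E with squared distance 305. The circle on this segment as diameter has centre (-0.5, 0) and r² = 305/4 = 76.25.
Check A: distance² to centre = 10.25 ≤ 76.25, so it lies inside.
All remaining points lie in this disk, and no smaller disk contains both endpoints, so this is the minimum enclosing circle.
r = √(76.25) ≈ 8.73.

8.73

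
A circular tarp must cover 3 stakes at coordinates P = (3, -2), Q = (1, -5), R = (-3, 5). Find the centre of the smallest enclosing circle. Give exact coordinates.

(-1, 0)

Side lengths²: PQ² = 13, PR² = 85, QR² = 116.
Since QR² = 116 ≥ 85 + 13 = 98, the angle opposite QR is not acute, so the smallest enclosing circle has QR as diameter.
Centre = midpoint of QR = (-1, 0), r² = 116/4 = 29.
Centre = (-1, 0).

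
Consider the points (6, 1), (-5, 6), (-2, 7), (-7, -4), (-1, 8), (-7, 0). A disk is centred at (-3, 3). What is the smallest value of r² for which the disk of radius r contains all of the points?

The required radius is the distance from (-3, 3) to the farthest point.
Squared distances: 85, 13, 17, 65, 29, 25.
Maximum is 85, attained at (6, 1).

85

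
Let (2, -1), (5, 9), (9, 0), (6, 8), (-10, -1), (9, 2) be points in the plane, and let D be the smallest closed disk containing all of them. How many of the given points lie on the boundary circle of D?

3

The minimum enclosing circle is determined by three boundary points: (5, 9), (9, 0), (-10, -1).
Their circumcentre is (-41/70, 79/70) with r² = 228241/2450.
The farthest remaining point (9, 2) is at distance² 226981/2450 ≤ 228241/2450.
The points at distance exactly r from the centre are (5, 9), (9, 0), (-10, -1) — 3 points.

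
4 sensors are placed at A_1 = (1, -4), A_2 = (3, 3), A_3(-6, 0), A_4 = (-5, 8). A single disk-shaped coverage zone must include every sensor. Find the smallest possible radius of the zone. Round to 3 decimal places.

The minimum enclosing circle of a finite set is fixed by two of the points (as a diameter) or three (as a circumcircle).
The farthest pair is A_1–A_4 with squared distance 180. The circle on this segment as diameter has centre (-2, 2) and r² = 180/4 = 45.
Check A_2: distance² to centre = 26 ≤ 45, so it lies inside.
All remaining points lie in this disk, and no smaller disk contains both endpoints, so this is the minimum enclosing circle.
r = √45 ≈ 6.708.

6.708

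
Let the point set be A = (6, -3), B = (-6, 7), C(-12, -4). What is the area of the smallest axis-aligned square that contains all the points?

324

The bounding box has width 18 and height 11.
An axis-aligned square enclosing the set must have side ≥ max(width, height).
So the minimum side is max(18, 11) = 18.
Area = 18² = 324.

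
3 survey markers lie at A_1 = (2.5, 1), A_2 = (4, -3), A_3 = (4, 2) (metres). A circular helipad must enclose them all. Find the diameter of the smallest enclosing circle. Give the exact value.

Side lengths²: A_1A_2² = 18.25, A_1A_3² = 3.25, A_2A_3² = 25.
Since A_2A_3² = 25 ≥ 18.25 + 3.25 = 21.5, the angle opposite A_2A_3 is not acute, so the smallest enclosing circle has A_2A_3 as diameter.
Centre = midpoint of A_2A_3 = (4, -0.5), r² = 25/4 = 6.25.
Diameter = 2r = 2√(6.25) = 5.

5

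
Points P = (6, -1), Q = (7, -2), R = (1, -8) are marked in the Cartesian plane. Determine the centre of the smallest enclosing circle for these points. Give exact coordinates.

(3.5, -4.5)

Side lengths²: PQ² = 2, PR² = 74, QR² = 72.
Since PR² = 74 ≥ 72 + 2 = 74, the angle opposite PR is not acute, so the smallest enclosing circle has PR as diameter.
Centre = midpoint of PR = (3.5, -4.5), r² = 74/4 = 18.5.
Centre = (3.5, -4.5).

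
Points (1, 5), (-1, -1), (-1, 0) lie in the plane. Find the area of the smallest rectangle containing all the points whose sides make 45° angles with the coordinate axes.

In coordinates u = x + y, v = x − y the rectangle is axis-aligned; the map (x,y)→(u,v) scales areas by 2.
u-values: 6, -2, -1; range = 6 − (-2) = 8.
v-values: -4, 0, -1; range = 0 − (-4) = 4.
Area = (8 × 4) / 2 = 16.

16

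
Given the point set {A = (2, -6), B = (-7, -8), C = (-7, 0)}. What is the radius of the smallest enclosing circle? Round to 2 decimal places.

Side lengths²: AB² = 85, AC² = 117, BC² = 64.
Since AC² = 117 < 85 + 64 = 149, the triangle is acute, so the smallest enclosing circle is the circumcircle.
Circumcentre = (-19/6, -4), r² = 1105/36.
r = √(1105/36) ≈ 5.54.

5.54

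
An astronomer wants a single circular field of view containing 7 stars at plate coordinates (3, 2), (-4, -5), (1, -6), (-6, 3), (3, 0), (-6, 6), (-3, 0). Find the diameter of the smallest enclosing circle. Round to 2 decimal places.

13.89

By Welzl's lemma the MEC is supported by two points (diametrically opposite) or three points (on a circumcircle).
The farthest pair is (1, -6)–(-6, 6) with squared distance 193. The circle on this segment as diameter has centre (-2.5, 0) and r² = 193/4 = 48.25.
Check (3, 2): distance² to centre = 34.25 ≤ 48.25, so it lies inside.
All remaining points lie in this disk, and no smaller disk contains both endpoints, so this is the minimum enclosing circle.
Diameter = 2r = 2√(48.25) ≈ 13.89.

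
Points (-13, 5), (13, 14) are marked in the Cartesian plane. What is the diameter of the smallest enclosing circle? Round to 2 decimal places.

27.51

The smallest circle enclosing two points has them as diameter endpoints.
Centre = midpoint = (0, 9.5); r² = |(-13, 5)−(13, 14)|²/4 = 757/4 = 189.25.
Diameter = 2r = 2√(189.25) ≈ 27.51.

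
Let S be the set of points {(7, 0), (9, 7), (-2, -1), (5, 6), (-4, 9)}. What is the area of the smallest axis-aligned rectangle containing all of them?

x ranges over [-4, 9], width 13.
y ranges over [-1, 9], height 10.
Area = 13 × 10 = 130.

130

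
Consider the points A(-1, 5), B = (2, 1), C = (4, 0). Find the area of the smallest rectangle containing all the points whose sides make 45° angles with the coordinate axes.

In coordinates u = x + y, v = x − y the rectangle is axis-aligned; the map (x,y)→(u,v) scales areas by 2.
u-values: 4, 3, 4; range = 4 − 3 = 1.
v-values: -6, 1, 4; range = 4 − (-6) = 10.
Area = (1 × 10) / 2 = 5.

5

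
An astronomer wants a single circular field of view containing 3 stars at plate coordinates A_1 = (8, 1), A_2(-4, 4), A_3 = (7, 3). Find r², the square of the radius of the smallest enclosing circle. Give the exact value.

Side lengths²: A_1A_2² = 153, A_1A_3² = 5, A_2A_3² = 122.
Since A_1A_2² = 153 ≥ 122 + 5 = 127, the angle opposite A_1A_2 is not acute, so the smallest enclosing circle has A_1A_2 as diameter.
Centre = midpoint of A_1A_2 = (2, 2.5), r² = 153/4 = 38.25.

38.25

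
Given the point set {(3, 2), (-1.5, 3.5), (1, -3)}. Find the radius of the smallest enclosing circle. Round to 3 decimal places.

Call the three points A, B, C in the order given.
Side lengths²: AB² = 22.5, AC² = 29, BC² = 48.5.
Since BC² = 48.5 < 29 + 22.5 = 51.5, the triangle is acute, so the smallest enclosing circle is the circumcircle.
Circumcentre = (-1/17, 11/34), r² = 14065/1156.
r = √(14065/1156) ≈ 3.488.

3.488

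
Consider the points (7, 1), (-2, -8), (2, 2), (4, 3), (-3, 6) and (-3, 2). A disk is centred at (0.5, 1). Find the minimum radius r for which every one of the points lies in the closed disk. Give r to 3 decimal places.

9.341

The required radius is the distance from (0.5, 1) to the farthest point.
Squared distances: 42.25, 87.25, 3.25, 16.25, 37.25, 13.25.
Maximum is 87.25, attained at (-2, -8).
r = √(87.25) ≈ 9.341.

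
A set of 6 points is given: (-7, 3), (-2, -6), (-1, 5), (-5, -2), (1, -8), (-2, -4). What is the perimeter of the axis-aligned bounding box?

Width = max x − min x = 1 − (-7) = 8.
Height = max y − min y = 5 − (-8) = 13.
Perimeter = 2(8 + 13) = 42.

42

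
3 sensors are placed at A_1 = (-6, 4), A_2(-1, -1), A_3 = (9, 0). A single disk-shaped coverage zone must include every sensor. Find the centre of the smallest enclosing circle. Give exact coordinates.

Side lengths²: A_1A_2² = 50, A_1A_3² = 241, A_2A_3² = 101.
Since A_1A_3² = 241 ≥ 101 + 50 = 151, the angle opposite A_1A_3 is not acute, so the smallest enclosing circle has A_1A_3 as diameter.
Centre = midpoint of A_1A_3 = (1.5, 2), r² = 241/4 = 60.25.
Centre = (1.5, 2).

(1.5, 2)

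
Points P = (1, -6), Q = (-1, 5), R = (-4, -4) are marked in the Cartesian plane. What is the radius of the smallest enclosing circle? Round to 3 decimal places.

Side lengths²: PQ² = 125, PR² = 29, QR² = 90.
Since PQ² = 125 ≥ 90 + 29 = 119, the angle opposite PQ is not acute, so the smallest enclosing circle has PQ as diameter.
Centre = midpoint of PQ = (0, -0.5), r² = 125/4 = 31.25.
r = √(31.25) ≈ 5.590.

5.590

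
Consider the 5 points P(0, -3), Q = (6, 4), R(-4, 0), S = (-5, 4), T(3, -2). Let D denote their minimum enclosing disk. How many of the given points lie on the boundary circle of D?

3

The minimum enclosing circle of a finite set is fixed by two of the points (as a diameter) or three (as a circumcircle).
The minimum enclosing circle is determined by three boundary points: P, Q, S.
Their circumcentre is (0.5, 37/14) with r² = 3145/98.
The farthest remaining point T is at distance² 2725/98 ≤ 3145/98.
The points at distance exactly r from the centre are P, Q, S — 3 points.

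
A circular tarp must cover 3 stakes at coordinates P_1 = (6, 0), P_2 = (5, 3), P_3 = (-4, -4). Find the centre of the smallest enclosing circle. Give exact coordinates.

(0.5, -0.5)

Side lengths²: P_1P_2² = 10, P_1P_3² = 116, P_2P_3² = 130.
Since P_2P_3² = 130 ≥ 116 + 10 = 126, the angle opposite P_2P_3 is not acute, so the smallest enclosing circle has P_2P_3 as diameter.
Centre = midpoint of P_2P_3 = (0.5, -0.5), r² = 130/4 = 32.5.
Centre = (0.5, -0.5).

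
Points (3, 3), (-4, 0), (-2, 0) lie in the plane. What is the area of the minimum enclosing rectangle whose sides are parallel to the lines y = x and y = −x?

In coordinates u = x + y, v = x − y the rectangle is axis-aligned; the map (x,y)→(u,v) scales areas by 2.
u-values: 6, -4, -2; range = 6 − (-4) = 10.
v-values: 0, -4, -2; range = 0 − (-4) = 4.
Area = (10 × 4) / 2 = 20.

20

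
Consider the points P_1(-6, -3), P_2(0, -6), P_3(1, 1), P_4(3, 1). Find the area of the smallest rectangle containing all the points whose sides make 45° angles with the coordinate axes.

58.5

In coordinates u = x + y, v = x − y the rectangle is axis-aligned; the map (x,y)→(u,v) scales areas by 2.
u-values: -9, -6, 2, 4; range = 4 − (-9) = 13.
v-values: -3, 6, 0, 2; range = 6 − (-3) = 9.
Area = (13 × 9) / 2 = 58.5.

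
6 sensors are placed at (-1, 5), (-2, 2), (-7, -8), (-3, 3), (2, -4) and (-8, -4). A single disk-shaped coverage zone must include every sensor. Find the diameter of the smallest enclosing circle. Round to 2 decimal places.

The minimum enclosing circle of a finite set is fixed by two of the points (as a diameter) or three (as a circumcircle).
The farthest pair is (-1, 5)–(-7, -8) with squared distance 205. The circle on this segment as diameter has centre (-4, -1.5) and r² = 205/4 = 51.25.
Check (-2, 2): distance² to centre = 16.25 ≤ 51.25, so it lies inside.
All remaining points lie in this disk, and no smaller disk contains both endpoints, so this is the minimum enclosing circle.
Diameter = 2r = 2√(51.25) ≈ 14.32.

14.32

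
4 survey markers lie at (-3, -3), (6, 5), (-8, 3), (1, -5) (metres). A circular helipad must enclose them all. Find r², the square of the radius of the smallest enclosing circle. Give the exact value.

The minimum enclosing circle of a finite set is fixed by two of the points (as a diameter) or three (as a circumcircle).
The minimum enclosing circle is determined by three boundary points: (6, 5), (-8, 3), (1, -5).
Their circumcentre is (-19/26, 55/26) with r² = 18125/338.
The farthest remaining point (-3, -3) is at distance² 10585/338 ≤ 18125/338.

18125/338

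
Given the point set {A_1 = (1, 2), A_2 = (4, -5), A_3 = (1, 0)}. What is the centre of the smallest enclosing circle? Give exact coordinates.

(2.5, -1.5)

Side lengths²: A_1A_2² = 58, A_1A_3² = 4, A_2A_3² = 34.
Since A_1A_2² = 58 ≥ 34 + 4 = 38, the angle opposite A_1A_2 is not acute, so the smallest enclosing circle has A_1A_2 as diameter.
Centre = midpoint of A_1A_2 = (2.5, -1.5), r² = 58/4 = 14.5.
Centre = (2.5, -1.5).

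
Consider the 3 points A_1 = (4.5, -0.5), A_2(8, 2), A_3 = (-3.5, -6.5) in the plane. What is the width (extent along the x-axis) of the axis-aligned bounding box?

11.5

max x = 8, min x = -3.5, so width = 11.5.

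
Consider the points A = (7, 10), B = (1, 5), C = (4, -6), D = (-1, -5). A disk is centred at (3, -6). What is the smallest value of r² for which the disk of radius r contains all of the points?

272

The required radius is the distance from (3, -6) to the farthest point.
Squared distances: 272, 125, 1, 17.
Maximum is 272, attained at A.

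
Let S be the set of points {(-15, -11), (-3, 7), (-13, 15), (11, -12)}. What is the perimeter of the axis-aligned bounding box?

Width = max x − min x = 11 − (-15) = 26.
Height = max y − min y = 15 − (-12) = 27.
Perimeter = 2(26 + 27) = 106.

106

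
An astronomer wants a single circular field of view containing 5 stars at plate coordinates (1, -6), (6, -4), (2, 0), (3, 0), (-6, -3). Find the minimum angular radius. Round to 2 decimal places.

6.02

The minimum enclosing circle of a finite set is fixed by two of the points (as a diameter) or three (as a circumcircle).
The farthest pair is (6, -4)–(-6, -3) with squared distance 145. The circle on this segment as diameter has centre (0, -3.5) and r² = 145/4 = 36.25.
Check (1, -6): distance² to centre = 7.25 ≤ 36.25, so it lies inside.
All remaining points lie in this disk, and no smaller disk contains both endpoints, so this is the minimum enclosing circle.
r = √(36.25) ≈ 6.02.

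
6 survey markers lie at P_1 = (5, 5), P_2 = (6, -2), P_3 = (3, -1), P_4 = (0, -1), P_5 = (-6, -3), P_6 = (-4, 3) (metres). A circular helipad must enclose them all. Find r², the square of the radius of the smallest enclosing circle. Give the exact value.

A smallest enclosing disk is always determined by at most three of the input points on its boundary.
The minimum enclosing circle is determined by three boundary points: P_1, P_2, P_5.
Their circumcentre is (-9/34, 23/34) with r² = 26825/578.
The farthest remaining point P_6 is at distance² 11185/578 ≤ 26825/578.

26825/578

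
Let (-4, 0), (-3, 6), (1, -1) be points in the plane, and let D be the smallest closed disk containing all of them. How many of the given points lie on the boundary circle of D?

Call the three points A, B, C in the order given.
Side lengths²: AB² = 37, AC² = 26, BC² = 65.
Since BC² = 65 ≥ 37 + 26 = 63, the angle opposite BC is not acute, so the smallest enclosing circle has BC as diameter.
Centre = midpoint of BC = (-1, 2.5), r² = 65/4 = 16.25.
The points at distance exactly r from the centre are (-3, 6), (1, -1) — 2 points.

2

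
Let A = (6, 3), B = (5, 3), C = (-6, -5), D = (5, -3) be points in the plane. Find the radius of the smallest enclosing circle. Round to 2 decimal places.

7.21

The farthest pair is A–C with squared distance 208. The circle on this segment as diameter has centre (0, -1) and r² = 208/4 = 52.
Check B: distance² to centre = 41 ≤ 52, so it lies inside.
All remaining points lie in this disk, and no smaller disk contains both endpoints, so this is the minimum enclosing circle.
r = √52 ≈ 7.21.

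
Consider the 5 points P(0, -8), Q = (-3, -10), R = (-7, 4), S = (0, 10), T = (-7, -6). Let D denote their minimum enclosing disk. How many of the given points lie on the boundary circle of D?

2

By Welzl's lemma the MEC is supported by two points (diametrically opposite) or three points (on a circumcircle).
The farthest pair is Q–S with squared distance 409. The circle on this segment as diameter has centre (-1.5, 0) and r² = 409/4 = 102.25.
Check P: distance² to centre = 66.25 ≤ 102.25, so it lies inside.
All remaining points lie in this disk, and no smaller disk contains both endpoints, so this is the minimum enclosing circle.
The points at distance exactly r from the centre are Q, S — 2 points.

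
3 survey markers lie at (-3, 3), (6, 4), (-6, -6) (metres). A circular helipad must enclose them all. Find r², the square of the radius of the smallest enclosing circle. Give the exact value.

61

Call the three points A, B, C in the order given.
Side lengths²: AB² = 82, AC² = 90, BC² = 244.
Since BC² = 244 ≥ 90 + 82 = 172, the angle opposite BC is not acute, so the smallest enclosing circle has BC as diameter.
Centre = midpoint of BC = (0, -1), r² = 244/4 = 61.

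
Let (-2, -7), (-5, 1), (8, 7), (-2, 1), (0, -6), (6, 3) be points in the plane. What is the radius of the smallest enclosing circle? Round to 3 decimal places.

8.602

The farthest pair is (-2, -7)–(8, 7) with squared distance 296. The circle on this segment as diameter has centre (3, 0) and r² = 296/4 = 74.
Check (-5, 1): distance² to centre = 65 ≤ 74, so it lies inside.
All remaining points lie in this disk, and no smaller disk contains both endpoints, so this is the minimum enclosing circle.
r = √74 ≈ 8.602.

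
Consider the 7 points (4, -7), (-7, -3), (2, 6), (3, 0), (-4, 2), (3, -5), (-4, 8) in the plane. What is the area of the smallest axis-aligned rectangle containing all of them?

x ranges over [-7, 4], width 11.
y ranges over [-7, 8], height 15.
Area = 11 × 15 = 165.

165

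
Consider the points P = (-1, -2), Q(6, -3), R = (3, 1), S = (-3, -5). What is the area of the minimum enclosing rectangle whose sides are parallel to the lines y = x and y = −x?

48

In coordinates u = x + y, v = x − y the rectangle is axis-aligned; the map (x,y)→(u,v) scales areas by 2.
u-values: -3, 3, 4, -8; range = 4 − (-8) = 12.
v-values: 1, 9, 2, 2; range = 9 − 1 = 8.
Area = (12 × 8) / 2 = 48.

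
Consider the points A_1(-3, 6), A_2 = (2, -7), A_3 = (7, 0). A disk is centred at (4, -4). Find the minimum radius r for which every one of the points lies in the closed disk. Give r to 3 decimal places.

The required radius is the distance from (4, -4) to the farthest point.
Squared distances: 149, 13, 25.
Maximum is 149, attained at A_1.
r = √149 ≈ 12.207.

12.207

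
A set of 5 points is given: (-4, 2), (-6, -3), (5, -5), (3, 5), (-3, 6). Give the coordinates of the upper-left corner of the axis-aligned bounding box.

(-6, 6)

x-range [-6, 5], y-range [-5, 6].
The upper-left corner is (-6, 6).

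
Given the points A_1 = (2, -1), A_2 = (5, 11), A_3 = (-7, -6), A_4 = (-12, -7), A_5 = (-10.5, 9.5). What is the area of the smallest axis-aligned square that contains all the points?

The bounding box has width 17 and height 18.
An axis-aligned square enclosing the set must have side ≥ max(width, height).
So the minimum side is max(17, 18) = 18.
Area = 18² = 324.

324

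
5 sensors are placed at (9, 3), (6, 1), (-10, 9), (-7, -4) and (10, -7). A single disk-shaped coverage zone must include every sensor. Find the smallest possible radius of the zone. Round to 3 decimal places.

12.806

The farthest pair is (-10, 9)–(10, -7) with squared distance 656. The circle on this segment as diameter has centre (0, 1) and r² = 656/4 = 164.
Check (9, 3): distance² to centre = 85 ≤ 164, so it lies inside.
All remaining points lie in this disk, and no smaller disk contains both endpoints, so this is the minimum enclosing circle.
r = √164 ≈ 12.806.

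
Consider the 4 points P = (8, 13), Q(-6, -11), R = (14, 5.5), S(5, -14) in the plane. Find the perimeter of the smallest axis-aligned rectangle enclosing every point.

94

Width = max x − min x = 14 − (-6) = 20.
Height = max y − min y = 13 − (-14) = 27.
Perimeter = 2(20 + 27) = 94.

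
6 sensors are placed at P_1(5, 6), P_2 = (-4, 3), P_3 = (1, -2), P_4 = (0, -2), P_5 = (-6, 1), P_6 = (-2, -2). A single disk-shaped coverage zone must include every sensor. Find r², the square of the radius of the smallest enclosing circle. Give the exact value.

A smallest enclosing disk is always determined by at most three of the input points on its boundary.
The farthest pair is P_1–P_5 with squared distance 146. The circle on this segment as diameter has centre (-0.5, 3.5) and r² = 146/4 = 36.5.
Check P_2: distance² to centre = 12.5 ≤ 36.5, so it lies inside.
All remaining points lie in this disk, and no smaller disk contains both endpoints, so this is the minimum enclosing circle.

36.5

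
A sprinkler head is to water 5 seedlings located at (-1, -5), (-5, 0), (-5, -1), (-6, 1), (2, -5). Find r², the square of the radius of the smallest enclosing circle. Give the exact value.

The farthest pair is (-6, 1)–(2, -5) with squared distance 100. The circle on this segment as diameter has centre (-2, -2) and r² = 100/4 = 25.
Check (-1, -5): distance² to centre = 10 ≤ 25, so it lies inside.
All remaining points lie in this disk, and no smaller disk contains both endpoints, so this is the minimum enclosing circle.

25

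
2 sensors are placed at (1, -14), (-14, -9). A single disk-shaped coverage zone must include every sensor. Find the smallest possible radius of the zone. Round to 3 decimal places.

7.906

The smallest circle enclosing two points has them as diameter endpoints.
Centre = midpoint = (-6.5, -11.5); r² = |(1, -14)−(-14, -9)|²/4 = 250/4 = 62.5.
r = √(62.5) ≈ 7.906.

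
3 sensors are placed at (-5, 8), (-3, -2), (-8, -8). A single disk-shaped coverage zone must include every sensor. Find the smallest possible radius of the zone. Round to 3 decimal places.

Call the three points A, B, C in the order given.
Side lengths²: AB² = 104, AC² = 265, BC² = 61.
Since AC² = 265 ≥ 104 + 61 = 165, the angle opposite AC is not acute, so the smallest enclosing circle has AC as diameter.
Centre = midpoint of AC = (-6.5, 0), r² = 265/4 = 66.25.
r = √(66.25) ≈ 8.139.

8.139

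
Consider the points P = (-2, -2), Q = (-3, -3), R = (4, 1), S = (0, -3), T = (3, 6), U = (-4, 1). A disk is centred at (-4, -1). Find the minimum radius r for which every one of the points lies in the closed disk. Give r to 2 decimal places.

9.90

The required radius is the distance from (-4, -1) to the farthest point.
Squared distances: 5, 5, 68, 20, 98, 4.
Maximum is 98, attained at T.
r = √98 ≈ 9.90.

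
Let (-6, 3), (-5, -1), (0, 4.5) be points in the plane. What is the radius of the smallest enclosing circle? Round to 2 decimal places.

3.72

Call the three points A, B, C in the order given.
Side lengths²: AB² = 17, AC² = 38.25, BC² = 55.25.
Since BC² = 55.25 ≥ 38.25 + 17 = 55.25, the angle opposite BC is not acute, so the smallest enclosing circle has BC as diameter.
Centre = midpoint of BC = (-2.5, 1.75), r² = 55.25/4 = 13.8125.
r = √(13.8125) ≈ 3.72.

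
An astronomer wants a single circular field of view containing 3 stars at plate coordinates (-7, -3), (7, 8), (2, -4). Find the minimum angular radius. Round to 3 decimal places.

Call the three points A, B, C in the order given.
Side lengths²: AB² = 317, AC² = 82, BC² = 169.
Since AB² = 317 ≥ 169 + 82 = 251, the angle opposite AB is not acute, so the smallest enclosing circle has AB as diameter.
Centre = midpoint of AB = (0, 2.5), r² = 317/4 = 79.25.
r = √(79.25) ≈ 8.902.

8.902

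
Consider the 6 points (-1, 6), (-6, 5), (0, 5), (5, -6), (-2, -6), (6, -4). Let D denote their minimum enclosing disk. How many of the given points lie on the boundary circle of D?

2

The farthest pair is (-6, 5)–(5, -6) with squared distance 242. The circle on this segment as diameter has centre (-0.5, -0.5) and r² = 242/4 = 60.5.
Check (-1, 6): distance² to centre = 42.5 ≤ 60.5, so it lies inside.
All remaining points lie in this disk, and no smaller disk contains both endpoints, so this is the minimum enclosing circle.
The points at distance exactly r from the centre are (-6, 5), (5, -6) — 2 points.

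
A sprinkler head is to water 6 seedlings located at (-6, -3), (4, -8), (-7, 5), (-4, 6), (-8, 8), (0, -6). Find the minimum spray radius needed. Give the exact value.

10

A smallest enclosing disk is always determined by at most three of the input points on its boundary.
The farthest pair is (4, -8)–(-8, 8) with squared distance 400. The circle on this segment as diameter has centre (-2, 0) and r² = 400/4 = 100.
Check (-6, -3): distance² to centre = 25 ≤ 100, so it lies inside.
All remaining points lie in this disk, and no smaller disk contains both endpoints, so this is the minimum enclosing circle.
r = √100 = 10.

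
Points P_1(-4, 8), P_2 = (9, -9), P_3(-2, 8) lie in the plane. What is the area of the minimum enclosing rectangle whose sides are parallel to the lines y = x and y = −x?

90

In coordinates u = x + y, v = x − y the rectangle is axis-aligned; the map (x,y)→(u,v) scales areas by 2.
u-values: 4, 0, 6; range = 6 − 0 = 6.
v-values: -12, 18, -10; range = 18 − (-12) = 30.
Area = (6 × 30) / 2 = 90.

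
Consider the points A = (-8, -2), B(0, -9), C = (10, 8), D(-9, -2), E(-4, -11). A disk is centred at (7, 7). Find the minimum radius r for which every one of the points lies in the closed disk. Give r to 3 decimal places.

21.095

The required radius is the distance from (7, 7) to the farthest point.
Squared distances: 306, 305, 10, 337, 445.
Maximum is 445, attained at E.
r = √445 ≈ 21.095.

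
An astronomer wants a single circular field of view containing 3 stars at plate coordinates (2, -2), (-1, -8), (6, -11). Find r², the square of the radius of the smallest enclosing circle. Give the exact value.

Call the three points A, B, C in the order given.
Side lengths²: AB² = 45, AC² = 97, BC² = 58.
Since AC² = 97 < 58 + 45 = 103, the triangle is acute, so the smallest enclosing circle is the circumcircle.
Circumcentre = (127/34, -225/34), r² = 14065/578.

14065/578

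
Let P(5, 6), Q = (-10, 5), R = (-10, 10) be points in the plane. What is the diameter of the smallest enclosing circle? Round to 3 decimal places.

15.559

Side lengths²: PQ² = 226, PR² = 241, QR² = 25.
Since PR² = 241 < 226 + 25 = 251, the triangle is acute, so the smallest enclosing circle is the circumcircle.
Circumcentre = (-79/30, 7.5), r² = 27233/450.
Diameter = 2r = 2√(27233/450) ≈ 15.559.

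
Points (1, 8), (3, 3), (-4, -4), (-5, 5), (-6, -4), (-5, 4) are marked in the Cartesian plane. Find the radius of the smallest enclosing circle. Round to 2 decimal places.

The farthest pair is (1, 8)–(-6, -4) with squared distance 193. The circle on this segment as diameter has centre (-2.5, 2) and r² = 193/4 = 48.25.
Check (3, 3): distance² to centre = 31.25 ≤ 48.25, so it lies inside.
All remaining points lie in this disk, and no smaller disk contains both endpoints, so this is the minimum enclosing circle.
r = √(48.25) ≈ 6.95.

6.95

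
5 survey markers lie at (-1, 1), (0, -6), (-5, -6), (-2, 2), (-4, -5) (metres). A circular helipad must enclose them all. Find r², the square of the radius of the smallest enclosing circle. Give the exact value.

By Welzl's lemma the MEC is supported by two points (diametrically opposite) or three points (on a circumcircle).
The minimum enclosing circle is determined by three boundary points: (0, -6), (-5, -6), (-2, 2).
Their circumcentre is (-2.5, -2.375) with r² = 19.390625.
The farthest remaining point (-1, 1) is at distance² 13.640625 ≤ 19.390625.

19.390625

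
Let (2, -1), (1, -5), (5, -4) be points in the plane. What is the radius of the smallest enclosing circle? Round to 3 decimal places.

Call the three points A, B, C in the order given.
Side lengths²: AB² = 17, AC² = 18, BC² = 17.
Since AC² = 18 < 17 + 17 = 34, the triangle is acute, so the smallest enclosing circle is the circumcircle.
Circumcentre = (2.7, -3.3), r² = 5.78.
r = √(5.78) ≈ 2.404.

2.404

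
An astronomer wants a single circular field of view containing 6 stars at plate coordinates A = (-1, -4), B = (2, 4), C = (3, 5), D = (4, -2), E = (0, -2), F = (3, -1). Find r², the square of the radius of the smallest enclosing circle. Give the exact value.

A smallest enclosing disk is always determined by at most three of the input points on its boundary.
The farthest pair is A–C with squared distance 97. The circle on this segment as diameter has centre (1, 0.5) and r² = 97/4 = 24.25.
Check B: distance² to centre = 13.25 ≤ 24.25, so it lies inside.
All remaining points lie in this disk, and no smaller disk contains both endpoints, so this is the minimum enclosing circle.

24.25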